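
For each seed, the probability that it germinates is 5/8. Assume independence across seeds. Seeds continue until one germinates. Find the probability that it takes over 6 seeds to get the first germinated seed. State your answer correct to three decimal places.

0.003

Y = number of seeds to the first success; geometric, p = 0.625.
P(Y > 6) = P(first 6 all fail) = (1−p)^6 = 0.00278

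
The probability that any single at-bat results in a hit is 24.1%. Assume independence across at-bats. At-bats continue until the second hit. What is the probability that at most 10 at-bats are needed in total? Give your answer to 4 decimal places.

0.7351

Finishing within 10 at-bats ⇔ at least 2 successes in the first 10. With X ~ Binomial(10, 0.241), P(Y ≤ 10) = 1 − P(X ≤ 1).
  k=0: C(10,0)·0.241^0·0.759^10 = 0.063448
  k=1: C(10,1)·0.241^1·0.759^9 = 0.201462
1 − 0.264910 = 0.735090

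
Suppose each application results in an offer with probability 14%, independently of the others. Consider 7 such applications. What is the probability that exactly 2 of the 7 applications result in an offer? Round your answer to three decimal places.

0.194

X ~ Binomial(n=7, p=0.14).
P(X=2) = C(7,2) · p^2 · (1−p)^5
= 21 · 0.0196 · 0.47043 = 0.19363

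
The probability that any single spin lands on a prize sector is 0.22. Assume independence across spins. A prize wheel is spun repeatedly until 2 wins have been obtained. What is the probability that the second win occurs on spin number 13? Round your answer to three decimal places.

0.038

Y = trial on which the second success occurs; negative binomial, r=2, p=0.22.
P(Y=13) = C(12,1) · p^2 · (1−p)^11
= 12 · 0.0484 · 0.065019 = 0.03776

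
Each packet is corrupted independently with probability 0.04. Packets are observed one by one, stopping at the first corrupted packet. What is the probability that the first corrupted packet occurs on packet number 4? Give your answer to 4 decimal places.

0.0354

Geometric (trials to first success), p = 0.04.
P(Y = 4) = (1−p)^3 · p = 0.88474 · 0.04 = 0.035389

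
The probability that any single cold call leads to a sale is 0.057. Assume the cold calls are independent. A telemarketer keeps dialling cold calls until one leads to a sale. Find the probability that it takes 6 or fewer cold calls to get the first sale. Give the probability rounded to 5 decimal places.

0.29681

Y = number of cold calls to the first success; geometric, p = 0.057.
P(Y ≤ 6) = 1 − (1−p)^6 = 1 − 0.7031859 = 0.2968141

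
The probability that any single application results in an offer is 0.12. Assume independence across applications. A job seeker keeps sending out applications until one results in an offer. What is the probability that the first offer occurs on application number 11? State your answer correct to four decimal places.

Geometric (trials to first success), p = 0.12.
P(Y = 11) = (1−p)^10 · p = 0.2785 · 0.12 = 0.033420

0.0334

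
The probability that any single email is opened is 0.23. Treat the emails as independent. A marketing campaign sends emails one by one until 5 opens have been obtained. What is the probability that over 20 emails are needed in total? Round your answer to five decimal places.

0.49857

Needing more than 20 emails ⇔ fewer than 5 successes in the first 20. With X ~ Binomial(20, 0.23), P(Y > 20) = P(X ≤ 4).
  k=0: C(20,0)·0.23^0·0.77^20 = 0.0053680
  k=1: C(20,1)·0.23^1·0.77^19 = 0.0320687
  k=2: C(20,2)·0.23^2·0.77^18 = 0.0910002
  k=3: C(20,3)·0.23^3·0.77^17 = 0.1630913
  k=4: C(20,4)·0.23^4·0.77^16 = 0.2070412
P(X ≤ 4) = 0.4985694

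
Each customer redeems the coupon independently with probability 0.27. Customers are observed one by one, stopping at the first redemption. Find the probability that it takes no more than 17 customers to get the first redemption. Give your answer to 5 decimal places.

0.99525

Y = number of customers to the first success; geometric, p = 0.27.
P(Y ≤ 17) = 1 − (1−p)^17 = 1 − 0.0047478 = 0.9952522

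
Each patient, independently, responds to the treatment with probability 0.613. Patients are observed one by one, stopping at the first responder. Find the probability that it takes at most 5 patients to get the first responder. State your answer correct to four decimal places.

0.9913

Y = number of patients to the first success; geometric, p = 0.613.
P(Y ≤ 5) = 1 − (1−p)^5 = 1 − 0.008681 = 0.991319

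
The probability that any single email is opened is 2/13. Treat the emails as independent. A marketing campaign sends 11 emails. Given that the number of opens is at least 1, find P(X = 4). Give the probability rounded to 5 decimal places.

X ~ Binomial(11, 0.153846). Want P(X=4 | X≥1) = P(X=4) / P(X≥1).
P(X=4) = C(11,4)·0.153846^4·0.846154^7 = 0.0574124
P(X≥1) = 1 − 0.1591999 = 0.8408001
Ratio = 0.0574124 / 0.8408001 = 0.0682831

0.06828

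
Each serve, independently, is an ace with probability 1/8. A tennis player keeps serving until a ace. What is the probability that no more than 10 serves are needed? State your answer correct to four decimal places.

Y = number of serves to the first success; geometric, p = 0.125.
P(Y ≤ 10) = 1 − (1−p)^10 = 1 − 0.263076 = 0.736924

0.7369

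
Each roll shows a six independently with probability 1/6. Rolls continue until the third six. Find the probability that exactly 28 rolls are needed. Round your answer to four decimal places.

0.0170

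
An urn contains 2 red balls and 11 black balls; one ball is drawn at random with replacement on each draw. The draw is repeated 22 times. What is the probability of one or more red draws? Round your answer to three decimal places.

0.975

P(at least one) = 1 − P(none) = 1 − (1 − 0.153846)^22
= 1 − 0.02534 = 0.97466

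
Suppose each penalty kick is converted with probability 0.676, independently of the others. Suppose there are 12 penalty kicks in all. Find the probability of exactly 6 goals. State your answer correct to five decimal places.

0.10201

X ~ Binomial(n=12, p=0.676).
P(X=6) = C(12,6) · p^6 · (1−p)^6
= 924 · 0.095429 · 0.0011568 = 0.1020052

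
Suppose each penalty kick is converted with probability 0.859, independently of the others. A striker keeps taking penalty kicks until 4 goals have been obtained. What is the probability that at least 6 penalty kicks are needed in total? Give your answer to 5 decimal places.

0.14845

Needing more than 5 penalty kicks ⇔ fewer than 4 successes in the first 5. With X ~ Binomial(5, 0.859), P(Y > 5) = P(X ≤ 3).
  k=0: C(5,0)·0.859^0·0.141^5 = 0.0000557
  k=1: C(5,1)·0.859^1·0.141^4 = 0.0016976
  k=2: C(5,2)·0.859^2·0.141^3 = 0.0206844
  k=3: C(5,3)·0.859^3·0.141^2 = 0.1260137
P(X ≤ 3) = 0.1484515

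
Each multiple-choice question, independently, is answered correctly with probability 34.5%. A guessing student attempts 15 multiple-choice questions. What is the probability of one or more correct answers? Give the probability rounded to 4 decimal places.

0.9982

P(at least one) = 1 − P(none) = 1 − (1 − 0.345)^15
= 1 − 0.001752 = 0.998248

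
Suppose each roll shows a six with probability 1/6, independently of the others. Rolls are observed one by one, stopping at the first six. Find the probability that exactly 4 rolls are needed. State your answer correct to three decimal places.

Geometric (trials to first success), p = 0.166667.
P(Y = 4) = (1−p)^3 · p = 0.5787 · 0.166667 = 0.09645

0.096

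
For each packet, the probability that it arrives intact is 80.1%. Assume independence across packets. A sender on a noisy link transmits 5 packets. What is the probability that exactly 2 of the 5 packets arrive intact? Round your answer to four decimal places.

0.0506

X ~ Binomial(n=5, p=0.801).
P(X=2) = C(5,2) · p^2 · (1−p)^3
= 10 · 0.6416 · 0.0078806 = 0.050562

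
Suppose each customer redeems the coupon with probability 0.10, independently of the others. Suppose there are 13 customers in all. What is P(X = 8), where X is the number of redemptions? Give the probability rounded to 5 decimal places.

0.00001

X ~ Binomial(n=13, p=0.10).
P(X=8) = C(13,8) · p^8 · (1−p)^5
= 1287 · 1e-08 · 0.59049 = 0.0000076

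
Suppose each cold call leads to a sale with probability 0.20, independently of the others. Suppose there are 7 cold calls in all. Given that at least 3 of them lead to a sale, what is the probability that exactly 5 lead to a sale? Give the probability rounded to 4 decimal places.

X ~ Binomial(7, 0.20). Want P(X=5 | X≥3) = P(X=5) / P(X≥3).
P(X=5) = C(7,5)·0.20^5·0.80^2 = 0.004301
P(X≥3) = 1 − 0.209715 − 0.367002 − 0.275251 = 0.148032
Ratio = 0.004301 / 0.148032 = 0.029053

0.0291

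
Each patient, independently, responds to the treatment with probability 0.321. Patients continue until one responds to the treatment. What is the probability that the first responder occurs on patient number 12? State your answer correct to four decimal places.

Geometric (trials to first success), p = 0.321.
P(Y = 12) = (1−p)^11 · p = 0.014144 · 0.321 = 0.004540

0.0045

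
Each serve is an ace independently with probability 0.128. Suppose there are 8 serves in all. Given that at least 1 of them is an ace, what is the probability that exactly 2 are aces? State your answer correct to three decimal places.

X ~ Binomial(8, 0.128). Want P(X=2 | X≥1) = P(X=2) / P(X≥1).
P(X=2) = C(8,2)·0.128^2·0.872^6 = 0.20169
P(X≥1) = 1 − 0.33430 = 0.66570
Ratio = 0.20169 / 0.66570 = 0.30297

0.303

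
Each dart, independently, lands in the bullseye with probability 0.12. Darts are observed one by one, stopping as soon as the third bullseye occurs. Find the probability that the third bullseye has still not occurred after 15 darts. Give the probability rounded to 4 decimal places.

0.7346

Needing more than 15 darts ⇔ fewer than 3 successes in the first 15. With X ~ Binomial(15, 0.12), P(Y > 15) = P(X ≤ 2).
  k=0: C(15,0)·0.12^0·0.88^15 = 0.146974
  k=1: C(15,1)·0.12^1·0.88^14 = 0.300628
  k=2: C(15,2)·0.12^2·0.88^13 = 0.286963
P(X ≤ 2) = 0.734566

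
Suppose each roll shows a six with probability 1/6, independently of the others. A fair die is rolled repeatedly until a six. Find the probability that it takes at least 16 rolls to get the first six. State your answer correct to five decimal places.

0.06491

Y = number of rolls to the first success; geometric, p = 0.166667.
P(Y > 15) = P(first 15 all fail) = (1−p)^15 = 0.0649055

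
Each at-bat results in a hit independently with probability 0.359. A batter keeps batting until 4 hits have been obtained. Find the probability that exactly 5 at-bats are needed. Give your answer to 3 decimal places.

Y = trial on which the fourth success occurs; negative binomial, r=4, p=0.359.
P(Y=5) = C(4,3) · p^4 · (1−p)^1
= 4 · 0.01661 · 0.641 = 0.04259

0.043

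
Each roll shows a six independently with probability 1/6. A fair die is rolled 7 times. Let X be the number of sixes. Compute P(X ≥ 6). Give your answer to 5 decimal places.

X ~ Binomial(7, 0.166667); P(X ≥ 6) = Σ C(7,k) p^k (1−p)^(7−k) over k:
  k=6: C(7,6)·0.166667^6·0.833333^1 = 0.0001250
  k=7: C(7,7)·0.166667^7·0.833333^0 = 0.0000036
Total = 0.0001286

0.00013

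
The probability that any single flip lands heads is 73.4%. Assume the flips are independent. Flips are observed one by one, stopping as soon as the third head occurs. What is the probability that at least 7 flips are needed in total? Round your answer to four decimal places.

0.0467

Needing more than 6 flips ⇔ fewer than 3 successes in the first 6. With X ~ Binomial(6, 0.734), P(Y > 6) = P(X ≤ 2).
  k=0: C(6,0)·0.734^0·0.266^6 = 0.000354
  k=1: C(6,1)·0.734^1·0.266^5 = 0.005865
  k=2: C(6,2)·0.734^2·0.266^4 = 0.040459
P(X ≤ 2) = 0.046678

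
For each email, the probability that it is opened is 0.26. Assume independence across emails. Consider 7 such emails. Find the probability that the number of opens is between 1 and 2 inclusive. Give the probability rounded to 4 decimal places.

X ~ Binomial(7, 0.26); P(1 ≤ X ≤ 2) = Σ C(7,k) p^k (1−p)^(7−k) over k:
  k=1: C(7,1)·0.26^1·0.74^6 = 0.298856
  k=2: C(7,2)·0.26^2·0.74^5 = 0.315010
Total = 0.613866

0.6139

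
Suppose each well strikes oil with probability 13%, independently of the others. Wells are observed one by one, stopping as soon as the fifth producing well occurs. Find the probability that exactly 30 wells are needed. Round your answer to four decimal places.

0.0271

Y = trial on which the fifth success occurs; negative binomial, r=5, p=0.13.
P(Y=30) = C(29,4) · p^5 · (1−p)^25
= 23751 · 3.7129e-05 · 0.03076 = 0.027126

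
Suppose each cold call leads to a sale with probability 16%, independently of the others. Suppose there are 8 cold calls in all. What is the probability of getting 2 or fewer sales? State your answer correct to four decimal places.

X ~ Binomial(8, 0.16); P(X ≤ 2) = Σ C(8,k) p^k (1−p)^(8−k) over k:
  k=0: C(8,0)·0.16^0·0.84^8 = 0.247876
  k=1: C(8,1)·0.16^1·0.84^7 = 0.377716
  k=2: C(8,2)·0.16^2·0.84^6 = 0.251810
Total = 0.877402

0.8774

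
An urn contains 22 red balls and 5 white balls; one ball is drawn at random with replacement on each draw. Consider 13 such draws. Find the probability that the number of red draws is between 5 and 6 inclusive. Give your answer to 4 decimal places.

0.0044

X ~ Binomial(13, 0.814815); P(5 ≤ X ≤ 6) = Σ C(13,k) p^k (1−p)^(13−k) over k:
  k=5: C(13,5)·0.814815^5·0.185185^8 = 0.000639
  k=6: C(13,6)·0.814815^6·0.185185^7 = 0.003751
Total = 0.004390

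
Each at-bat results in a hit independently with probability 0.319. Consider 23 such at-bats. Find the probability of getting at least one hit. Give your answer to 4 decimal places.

0.9999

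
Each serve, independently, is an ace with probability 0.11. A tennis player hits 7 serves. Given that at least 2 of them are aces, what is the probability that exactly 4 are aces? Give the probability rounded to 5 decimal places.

X ~ Binomial(7, 0.11). Want P(X=4 | X≥2) = P(X=4) / P(X≥2).
P(X=4) = C(7,4)·0.11^4·0.89^3 = 0.0036125
P(X≥2) = 1 − 0.4423133 − 0.3826756 = 0.1750111
Ratio = 0.0036125 / 0.1750111 = 0.0206416

0.02064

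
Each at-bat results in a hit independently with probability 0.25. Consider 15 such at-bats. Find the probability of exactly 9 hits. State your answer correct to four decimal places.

X ~ Binomial(n=15, p=0.25).
P(X=9) = C(15,9) · p^9 · (1−p)^6
= 5005 · 3.8147e-06 · 0.17798 = 0.003398

0.0034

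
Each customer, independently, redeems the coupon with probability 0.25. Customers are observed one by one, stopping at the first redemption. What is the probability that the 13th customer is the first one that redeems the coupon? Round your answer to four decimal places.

0.0079

Geometric (trials to first success), p = 0.25.
P(Y = 13) = (1−p)^12 · p = 0.031676 · 0.25 = 0.007919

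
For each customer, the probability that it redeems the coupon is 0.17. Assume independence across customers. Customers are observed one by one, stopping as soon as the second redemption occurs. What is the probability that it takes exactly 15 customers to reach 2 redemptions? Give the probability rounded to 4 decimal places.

0.0359

Y = trial on which the second success occurs; negative binomial, r=2, p=0.17.
P(Y=15) = C(14,1) · p^2 · (1−p)^13
= 14 · 0.0289 · 0.088719 = 0.035896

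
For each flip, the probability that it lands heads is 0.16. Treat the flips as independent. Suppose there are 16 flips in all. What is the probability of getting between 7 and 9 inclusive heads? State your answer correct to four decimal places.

X ~ Binomial(16, 0.16); P(7 ≤ X ≤ 9) = Σ C(16,k) p^k (1−p)^(16−k) over k:
  k=7: C(16,7)·0.16^7·0.84^9 = 0.006394
  k=8: C(16,8)·0.16^8·0.84^8 = 0.001370
  k=9: C(16,9)·0.16^9·0.84^7 = 0.000232
Total = 0.007996

0.0080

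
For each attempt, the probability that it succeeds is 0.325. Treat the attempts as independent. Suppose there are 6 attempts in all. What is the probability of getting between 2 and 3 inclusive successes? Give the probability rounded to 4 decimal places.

0.5401

X ~ Binomial(6, 0.325); P(2 ≤ X ≤ 3) = Σ C(6,k) p^k (1−p)^(6−k) over k:
  k=2: C(6,2)·0.325^2·0.675^4 = 0.328907
  k=3: C(6,3)·0.325^3·0.675^3 = 0.211150
Total = 0.540057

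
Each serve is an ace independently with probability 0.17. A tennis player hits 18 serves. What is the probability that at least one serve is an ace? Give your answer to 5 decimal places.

0.96505

P(at least one) = 1 − P(none) = 1 − (1 − 0.17)^18
= 1 − 0.0349467 = 0.9650533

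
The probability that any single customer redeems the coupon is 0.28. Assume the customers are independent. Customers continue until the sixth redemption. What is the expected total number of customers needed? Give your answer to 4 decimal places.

Y = total customers until the sixth success; negative binomial with r=6, p=0.28.
E[Y] = r / p = 6 / 0.28 = 21.428571

21.4286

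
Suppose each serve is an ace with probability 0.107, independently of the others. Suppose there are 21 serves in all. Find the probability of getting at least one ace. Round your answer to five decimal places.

P(at least one) = 1 − P(none) = 1 − (1 − 0.107)^21
= 1 − 0.0928711 = 0.9071289

0.90713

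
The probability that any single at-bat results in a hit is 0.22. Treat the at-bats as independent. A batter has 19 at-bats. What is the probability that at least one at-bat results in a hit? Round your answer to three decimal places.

0.991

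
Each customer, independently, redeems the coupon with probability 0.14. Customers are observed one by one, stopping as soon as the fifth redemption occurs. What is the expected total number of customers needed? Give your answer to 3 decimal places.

35.714

Y = total customers until the fifth success; negative binomial with r=5, p=0.14.
E[Y] = r / p = 5 / 0.14 = 35.71429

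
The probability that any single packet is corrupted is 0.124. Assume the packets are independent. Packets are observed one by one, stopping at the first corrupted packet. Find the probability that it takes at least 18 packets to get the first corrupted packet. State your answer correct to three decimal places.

0.105

Y = number of packets to the first success; geometric, p = 0.124.
P(Y > 17) = P(first 17 all fail) = (1−p)^17 = 0.10533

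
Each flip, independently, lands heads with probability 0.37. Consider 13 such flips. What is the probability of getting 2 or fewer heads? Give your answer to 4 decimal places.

X ~ Binomial(13, 0.37); P(X ≤ 2) = Σ C(13,k) p^k (1−p)^(13−k) over k:
  k=0: C(13,0)·0.37^0·0.63^13 = 0.002463
  k=1: C(13,1)·0.37^1·0.63^12 = 0.018803
  k=2: C(13,2)·0.37^2·0.63^11 = 0.066259
Total = 0.087525

0.0875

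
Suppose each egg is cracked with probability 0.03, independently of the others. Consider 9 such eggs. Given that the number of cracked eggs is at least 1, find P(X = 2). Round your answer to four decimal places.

0.1092

X ~ Binomial(9, 0.03). Want P(X=2 | X≥1) = P(X=2) / P(X≥1).
P(X=2) = C(9,2)·0.03^2·0.97^7 = 0.026179
P(X≥1) = 1 − 0.760231 = 0.239769
Ratio = 0.026179 / 0.239769 = 0.109183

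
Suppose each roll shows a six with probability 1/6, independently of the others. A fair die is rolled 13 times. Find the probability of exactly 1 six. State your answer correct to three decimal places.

X ~ Binomial(n=13, p=0.166667).
P(X=1) = C(13,1) · p^1 · (1−p)^12
= 13 · 0.16667 · 0.11216 = 0.24301

0.243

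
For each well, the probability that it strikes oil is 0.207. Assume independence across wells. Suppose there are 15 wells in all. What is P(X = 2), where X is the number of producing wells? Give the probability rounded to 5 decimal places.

0.22064

X ~ Binomial(n=15, p=0.207).
P(X=2) = C(15,2) · p^2 · (1−p)^13
= 105 · 0.042849 · 0.04904 = 0.2206386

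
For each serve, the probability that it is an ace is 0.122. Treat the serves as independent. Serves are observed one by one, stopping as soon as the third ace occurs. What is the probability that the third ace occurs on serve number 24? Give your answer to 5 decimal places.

Y = trial on which the third success occurs; negative binomial, r=3, p=0.122.
P(Y=24) = C(23,2) · p^3 · (1−p)^21
= 253 · 0.0018158 · 0.065071 = 0.0298941

0.02989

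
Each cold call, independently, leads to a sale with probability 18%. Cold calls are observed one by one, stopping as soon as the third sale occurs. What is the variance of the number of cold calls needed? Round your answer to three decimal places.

Y = total cold calls until the third success; negative binomial with r=3, p=0.18.
Var(Y) = r(1−p)/p² = 3·0.82 / 0.18² = 75.92593

75.926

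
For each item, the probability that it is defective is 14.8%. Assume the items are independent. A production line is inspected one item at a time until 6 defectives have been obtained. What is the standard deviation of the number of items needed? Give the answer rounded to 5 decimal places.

Y = total items until the sixth success; negative binomial with r=6, p=0.148.
SD(Y) = √[r(1−p)/p²] = √(233.3820307) = 15.2768462

15.27685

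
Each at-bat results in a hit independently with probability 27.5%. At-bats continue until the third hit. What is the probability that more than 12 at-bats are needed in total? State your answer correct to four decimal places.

0.3173

Needing more than 12 at-bats ⇔ fewer than 3 successes in the first 12. With X ~ Binomial(12, 0.275), P(Y > 12) = P(X ≤ 2).
  k=0: C(12,0)·0.275^0·0.725^12 = 0.021089
  k=1: C(12,1)·0.275^1·0.725^11 = 0.095991
  k=2: C(12,2)·0.275^2·0.725^10 = 0.200258
P(X ≤ 2) = 0.317338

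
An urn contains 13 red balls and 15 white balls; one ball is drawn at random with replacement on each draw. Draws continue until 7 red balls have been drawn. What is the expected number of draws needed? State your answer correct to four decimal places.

Y = total draws until the seventh success; negative binomial with r=7, p=0.464286.
E[Y] = r / p = 7 / 0.464286 = 15.076923

15.0769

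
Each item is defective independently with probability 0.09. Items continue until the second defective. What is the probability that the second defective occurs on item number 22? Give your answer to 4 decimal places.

0.0258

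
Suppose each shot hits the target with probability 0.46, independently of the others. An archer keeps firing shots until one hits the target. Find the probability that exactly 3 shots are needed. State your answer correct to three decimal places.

0.134

Geometric (trials to first success), p = 0.46.
P(Y = 3) = (1−p)^2 · p = 0.2916 · 0.46 = 0.13414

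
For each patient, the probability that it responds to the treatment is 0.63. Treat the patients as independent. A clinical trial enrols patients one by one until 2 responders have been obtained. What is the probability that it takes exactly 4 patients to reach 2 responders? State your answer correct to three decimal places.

Y = trial on which the second success occurs; negative binomial, r=2, p=0.63.
P(Y=4) = C(3,1) · p^2 · (1−p)^2
= 3 · 0.3969 · 0.1369 = 0.16301

0.163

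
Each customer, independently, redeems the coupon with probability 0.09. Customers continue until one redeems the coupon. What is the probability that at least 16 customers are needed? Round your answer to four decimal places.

0.2430

Y = number of customers to the first success; geometric, p = 0.09.
P(Y > 15) = P(first 15 all fail) = (1−p)^15 = 0.243008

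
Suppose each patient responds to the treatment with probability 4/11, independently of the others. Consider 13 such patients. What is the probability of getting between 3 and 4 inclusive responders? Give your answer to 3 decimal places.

0.364

X ~ Binomial(13, 0.363636); P(3 ≤ X ≤ 4) = Σ C(13,k) p^k (1−p)^(13−k) over k:
  k=3: C(13,3)·0.363636^3·0.636364^10 = 0.14977
  k=4: C(13,4)·0.363636^4·0.636364^9 = 0.21396
Total = 0.36372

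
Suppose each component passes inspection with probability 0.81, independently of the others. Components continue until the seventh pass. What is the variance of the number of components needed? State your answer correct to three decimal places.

2.027

Y = total components until the seventh success; negative binomial with r=7, p=0.81.
Var(Y) = r(1−p)/p² = 7·0.19 / 0.81² = 2.02713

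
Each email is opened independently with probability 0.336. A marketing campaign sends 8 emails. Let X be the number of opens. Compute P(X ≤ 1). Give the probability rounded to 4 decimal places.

0.1908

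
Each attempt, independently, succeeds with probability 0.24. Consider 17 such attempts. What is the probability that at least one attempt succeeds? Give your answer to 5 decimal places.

0.99058

P(at least one) = 1 − P(none) = 1 − (1 − 0.24)^17
= 1 − 0.0094152 = 0.9905848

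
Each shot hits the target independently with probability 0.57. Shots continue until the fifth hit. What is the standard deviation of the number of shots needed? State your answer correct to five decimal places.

Y = total shots until the fifth success; negative binomial with r=5, p=0.57.
SD(Y) = √[r(1−p)/p²] = √(6.6174207) = 2.5724348

2.57243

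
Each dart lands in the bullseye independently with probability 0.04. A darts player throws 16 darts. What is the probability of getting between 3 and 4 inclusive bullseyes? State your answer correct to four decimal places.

X ~ Binomial(16, 0.04); P(3 ≤ X ≤ 4) = Σ C(16,k) p^k (1−p)^(16−k) over k:
  k=3: C(16,3)·0.04^3·0.96^13 = 0.021081
  k=4: C(16,4)·0.04^4·0.96^12 = 0.002855
Total = 0.023936

0.0239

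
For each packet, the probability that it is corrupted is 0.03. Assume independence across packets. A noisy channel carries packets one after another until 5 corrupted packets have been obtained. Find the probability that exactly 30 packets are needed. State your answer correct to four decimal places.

0.0003

Y = trial on which the fifth success occurs; negative binomial, r=5, p=0.03.
P(Y=30) = C(29,4) · p^5 · (1−p)^25
= 23751 · 2.43e-08 · 0.46697 = 0.000270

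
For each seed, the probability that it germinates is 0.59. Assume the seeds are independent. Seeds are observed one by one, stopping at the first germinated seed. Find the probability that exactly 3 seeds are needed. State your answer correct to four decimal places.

0.0992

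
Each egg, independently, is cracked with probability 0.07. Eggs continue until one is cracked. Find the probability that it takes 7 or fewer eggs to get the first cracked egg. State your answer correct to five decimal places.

Y = number of eggs to the first success; geometric, p = 0.07.
P(Y ≤ 7) = 1 − (1−p)^7 = 1 − 0.6017009 = 0.3982991

0.39830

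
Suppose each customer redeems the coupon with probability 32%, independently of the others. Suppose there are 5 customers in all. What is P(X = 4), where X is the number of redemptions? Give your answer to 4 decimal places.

0.0357

X ~ Binomial(n=5, p=0.32).
P(X=4) = C(5,4) · p^4 · (1−p)^1
= 5 · 0.010486 · 0.68 = 0.035652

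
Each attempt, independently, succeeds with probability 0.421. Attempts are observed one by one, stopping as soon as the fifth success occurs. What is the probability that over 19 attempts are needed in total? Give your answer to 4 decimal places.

0.0483

Needing more than 19 attempts ⇔ fewer than 5 successes in the first 19. With X ~ Binomial(19, 0.421), P(Y > 19) = P(X ≤ 4).
  k=0: C(19,0)·0.421^0·0.579^19 = 0.000031
  k=1: C(19,1)·0.421^1·0.579^18 = 0.000428
  k=2: C(19,2)·0.421^2·0.579^17 = 0.002800
  k=3: C(19,3)·0.421^3·0.579^16 = 0.011535
  k=4: C(19,4)·0.421^4·0.579^15 = 0.033550
P(X ≤ 4) = 0.048343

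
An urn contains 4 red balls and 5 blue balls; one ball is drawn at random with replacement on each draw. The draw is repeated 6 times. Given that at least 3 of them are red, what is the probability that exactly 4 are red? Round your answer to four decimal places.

0.3301

X ~ Binomial(6, 0.444444). Want P(X=4 | X≥3) = P(X=4) / P(X≥3).
P(X=4) = C(6,4)·0.444444^4·0.555556^2 = 0.180641
P(X≥3) = 1 − 0.029401 − 0.141126 − 0.282251 = 0.547222
Ratio = 0.180641 / 0.547222 = 0.330106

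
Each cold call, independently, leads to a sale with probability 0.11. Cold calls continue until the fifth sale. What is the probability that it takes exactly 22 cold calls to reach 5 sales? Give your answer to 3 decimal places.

0.013

Y = trial on which the fifth success occurs; negative binomial, r=5, p=0.11.
P(Y=22) = C(21,4) · p^5 · (1−p)^17
= 5985 · 1.6105e-05 · 0.13792 = 0.01329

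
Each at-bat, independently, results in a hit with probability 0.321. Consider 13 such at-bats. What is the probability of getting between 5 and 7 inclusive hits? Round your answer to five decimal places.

0.38216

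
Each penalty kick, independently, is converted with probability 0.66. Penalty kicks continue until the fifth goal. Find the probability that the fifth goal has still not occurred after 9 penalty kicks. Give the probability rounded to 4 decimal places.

Needing more than 9 penalty kicks ⇔ fewer than 5 successes in the first 9. With X ~ Binomial(9, 0.66), P(Y > 9) = P(X ≤ 4).
  k=0: C(9,0)·0.66^0·0.34^9 = 0.000061
  k=1: C(9,1)·0.66^1·0.34^8 = 0.001061
  k=2: C(9,2)·0.66^2·0.34^7 = 0.008237
  k=3: C(9,3)·0.66^3·0.34^6 = 0.037307
  k=4: C(9,4)·0.66^4·0.34^5 = 0.108628
P(X ≤ 4) = 0.155292

0.1553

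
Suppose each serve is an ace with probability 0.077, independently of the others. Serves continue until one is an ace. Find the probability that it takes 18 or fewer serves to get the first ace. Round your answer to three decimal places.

0.764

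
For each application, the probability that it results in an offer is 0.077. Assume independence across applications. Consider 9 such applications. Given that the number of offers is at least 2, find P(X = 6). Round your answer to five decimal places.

0.00009

X ~ Binomial(9, 0.077). Want P(X=6 | X≥2) = P(X=6) / P(X≥2).
P(X=6) = C(9,6)·0.077^6·0.923^3 = 0.0000138
P(X≥2) = 1 − 0.4862004 − 0.3650454 = 0.1487542
Ratio = 0.0000138 / 0.1487542 = 0.0000925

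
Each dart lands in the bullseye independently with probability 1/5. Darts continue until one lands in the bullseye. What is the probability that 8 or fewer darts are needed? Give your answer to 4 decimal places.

0.8322

Y = number of darts to the first success; geometric, p = 0.20.
P(Y ≤ 8) = 1 − (1−p)^8 = 1 − 0.167772 = 0.832228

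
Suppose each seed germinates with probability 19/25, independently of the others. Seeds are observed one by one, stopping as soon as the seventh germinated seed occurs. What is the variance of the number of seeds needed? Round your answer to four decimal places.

2.9086

Y = total seeds until the seventh success; negative binomial with r=7, p=0.76.
Var(Y) = r(1−p)/p² = 7·0.24 / 0.76² = 2.908587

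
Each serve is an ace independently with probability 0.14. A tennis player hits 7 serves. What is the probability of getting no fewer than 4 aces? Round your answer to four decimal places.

0.0094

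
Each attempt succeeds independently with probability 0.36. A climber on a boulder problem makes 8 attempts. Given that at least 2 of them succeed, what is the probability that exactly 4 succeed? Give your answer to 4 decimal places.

0.2334

X ~ Binomial(8, 0.36). Want P(X=4 | X≥2) = P(X=4) / P(X≥2).
P(X=4) = C(8,4)·0.36^4·0.64^4 = 0.197255
P(X≥2) = 1 − 0.028147 − 0.126664 = 0.845189
Ratio = 0.197255 / 0.845189 = 0.233386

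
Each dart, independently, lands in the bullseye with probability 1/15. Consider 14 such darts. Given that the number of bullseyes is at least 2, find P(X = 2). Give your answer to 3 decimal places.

0.740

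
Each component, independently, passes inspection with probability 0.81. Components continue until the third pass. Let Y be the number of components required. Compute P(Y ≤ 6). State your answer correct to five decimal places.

0.98592

Finishing within 6 components ⇔ at least 3 successes in the first 6. With X ~ Binomial(6, 0.81), P(Y ≤ 6) = 1 − P(X ≤ 2).
  k=0: C(6,0)·0.81^0·0.19^6 = 0.0000470
  k=1: C(6,1)·0.81^1·0.19^5 = 0.0012034
  k=2: C(6,2)·0.81^2·0.19^4 = 0.0128255
1 − 0.0140760 = 0.9859240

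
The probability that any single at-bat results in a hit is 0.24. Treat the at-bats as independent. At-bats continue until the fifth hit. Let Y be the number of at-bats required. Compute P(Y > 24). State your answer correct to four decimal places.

Needing more than 24 at-bats ⇔ fewer than 5 successes in the first 24. With X ~ Binomial(24, 0.24), P(Y > 24) = P(X ≤ 4).
  k=0: C(24,0)·0.24^0·0.76^24 = 0.001379
  k=1: C(24,1)·0.24^1·0.76^23 = 0.010450
  k=2: C(24,2)·0.24^2·0.76^22 = 0.037952
  k=3: C(24,3)·0.24^3·0.76^21 = 0.087888
  k=4: C(24,4)·0.24^4·0.76^20 = 0.145709
P(X ≤ 4) = 0.283378

0.2834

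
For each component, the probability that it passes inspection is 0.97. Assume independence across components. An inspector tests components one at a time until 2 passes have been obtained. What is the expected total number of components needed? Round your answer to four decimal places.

2.0619

Y = total components until the second success; negative binomial with r=2, p=0.97.
E[Y] = r / p = 2 / 0.97 = 2.061856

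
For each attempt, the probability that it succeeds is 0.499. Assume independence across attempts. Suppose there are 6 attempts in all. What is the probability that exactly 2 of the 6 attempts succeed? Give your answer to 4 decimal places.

0.2353

X ~ Binomial(n=6, p=0.499).
P(X=2) = C(6,2) · p^2 · (1−p)^4
= 15 · 0.249 · 0.063002 = 0.235312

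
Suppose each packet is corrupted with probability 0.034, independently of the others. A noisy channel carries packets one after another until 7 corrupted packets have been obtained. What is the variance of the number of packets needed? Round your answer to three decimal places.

Y = total packets until the seventh success; negative binomial with r=7, p=0.034.
Var(Y) = r(1−p)/p² = 7·0.966 / 0.034² = 5849.48097

5849.481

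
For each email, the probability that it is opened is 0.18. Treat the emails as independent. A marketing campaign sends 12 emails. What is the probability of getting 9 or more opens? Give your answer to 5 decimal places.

0.00003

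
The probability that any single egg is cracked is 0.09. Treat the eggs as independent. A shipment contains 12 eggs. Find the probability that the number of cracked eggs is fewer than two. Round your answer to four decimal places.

X ~ Binomial(12, 0.09); P(X ≤ 1) = Σ C(12,k) p^k (1−p)^(12−k) over k:
  k=0: C(12,0)·0.09^0·0.91^12 = 0.322475
  k=1: C(12,1)·0.09^1·0.91^11 = 0.382718
Total = 0.705194

0.7052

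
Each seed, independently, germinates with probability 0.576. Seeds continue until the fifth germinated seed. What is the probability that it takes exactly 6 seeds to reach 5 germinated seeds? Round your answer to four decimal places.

Y = trial on which the fifth success occurs; negative binomial, r=5, p=0.576.
P(Y=6) = C(5,4) · p^5 · (1−p)^1
= 5 · 0.063403 · 0.424 = 0.134415

0.1344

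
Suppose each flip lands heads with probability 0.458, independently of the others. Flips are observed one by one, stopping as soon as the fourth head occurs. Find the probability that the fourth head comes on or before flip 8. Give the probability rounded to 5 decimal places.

0.54167

Finishing within 8 flips ⇔ at least 4 successes in the first 8. With X ~ Binomial(8, 0.458), P(Y ≤ 8) = 1 − P(X ≤ 3).
  k=0: C(8,0)·0.458^0·0.542^8 = 0.0074472
  k=1: C(8,1)·0.458^1·0.542^7 = 0.0503443
  k=2: C(8,2)·0.458^2·0.542^6 = 0.1488966
  k=3: C(8,3)·0.458^3·0.542^5 = 0.2516407
1 − 0.4583288 = 0.5416712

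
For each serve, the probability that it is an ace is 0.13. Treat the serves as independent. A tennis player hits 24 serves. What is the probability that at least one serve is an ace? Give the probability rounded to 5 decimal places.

P(at least one) = 1 − P(none) = 1 − (1 − 0.13)^24
= 1 − 0.0353559 = 0.9646441

0.96464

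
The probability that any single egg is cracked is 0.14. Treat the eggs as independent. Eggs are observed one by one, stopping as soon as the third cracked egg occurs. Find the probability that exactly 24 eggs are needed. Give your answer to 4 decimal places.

0.0292

Y = trial on which the third success occurs; negative binomial, r=3, p=0.14.
P(Y=24) = C(23,2) · p^3 · (1−p)^21
= 253 · 0.002744 · 0.042118 = 0.029240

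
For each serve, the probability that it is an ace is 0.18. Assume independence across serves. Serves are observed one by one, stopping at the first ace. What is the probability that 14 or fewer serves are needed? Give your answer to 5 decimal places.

Y = number of serves to the first success; geometric, p = 0.18.
P(Y ≤ 14) = 1 − (1−p)^14 = 1 − 0.0621432 = 0.9378568

0.93786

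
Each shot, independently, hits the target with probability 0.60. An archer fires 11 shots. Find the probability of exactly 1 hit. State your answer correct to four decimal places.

X ~ Binomial(n=11, p=0.60).
P(X=1) = C(11,1) · p^1 · (1−p)^10
= 11 · 0.6 · 0.00010486 = 0.000692

0.0007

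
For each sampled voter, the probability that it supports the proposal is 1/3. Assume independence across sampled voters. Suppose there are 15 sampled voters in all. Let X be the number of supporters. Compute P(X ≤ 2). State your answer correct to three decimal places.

0.079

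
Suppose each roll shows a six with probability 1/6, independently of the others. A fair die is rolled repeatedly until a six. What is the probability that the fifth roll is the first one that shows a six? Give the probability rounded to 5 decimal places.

0.08038

Geometric (trials to first success), p = 0.166667.
P(Y = 5) = (1−p)^4 · p = 0.48225 · 0.166667 = 0.0803755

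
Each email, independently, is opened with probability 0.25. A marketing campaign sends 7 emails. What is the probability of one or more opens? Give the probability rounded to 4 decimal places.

0.8665

P(at least one) = 1 − P(none) = 1 − (1 − 0.25)^7
= 1 − 0.133484 = 0.866516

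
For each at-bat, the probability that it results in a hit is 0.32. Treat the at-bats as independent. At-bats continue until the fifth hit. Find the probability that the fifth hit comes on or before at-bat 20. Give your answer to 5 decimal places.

Finishing within 20 at-bats ⇔ at least 5 successes in the first 20. With X ~ Binomial(20, 0.32), P(Y ≤ 20) = 1 − P(X ≤ 4).
  k=0: C(20,0)·0.32^0·0.68^20 = 0.0004469
  k=1: C(20,1)·0.32^1·0.68^19 = 0.0042058
  k=2: C(20,2)·0.32^2·0.68^18 = 0.0188024
  k=3: C(20,3)·0.32^3·0.68^17 = 0.0530892
  k=4: C(20,4)·0.32^4·0.68^16 = 0.1061784
1 − 0.1827227 = 0.8172773

0.81728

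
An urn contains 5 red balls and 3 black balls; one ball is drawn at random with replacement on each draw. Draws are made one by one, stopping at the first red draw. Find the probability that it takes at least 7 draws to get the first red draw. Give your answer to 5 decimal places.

Y = number of draws to the first success; geometric, p = 0.625.
P(Y > 6) = P(first 6 all fail) = (1−p)^6 = 0.0027809

0.00278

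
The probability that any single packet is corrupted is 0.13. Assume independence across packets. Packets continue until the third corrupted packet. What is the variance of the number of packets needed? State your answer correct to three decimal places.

Y = total packets until the third success; negative binomial with r=3, p=0.13.
Var(Y) = r(1−p)/p² = 3·0.87 / 0.13² = 154.43787

154.438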